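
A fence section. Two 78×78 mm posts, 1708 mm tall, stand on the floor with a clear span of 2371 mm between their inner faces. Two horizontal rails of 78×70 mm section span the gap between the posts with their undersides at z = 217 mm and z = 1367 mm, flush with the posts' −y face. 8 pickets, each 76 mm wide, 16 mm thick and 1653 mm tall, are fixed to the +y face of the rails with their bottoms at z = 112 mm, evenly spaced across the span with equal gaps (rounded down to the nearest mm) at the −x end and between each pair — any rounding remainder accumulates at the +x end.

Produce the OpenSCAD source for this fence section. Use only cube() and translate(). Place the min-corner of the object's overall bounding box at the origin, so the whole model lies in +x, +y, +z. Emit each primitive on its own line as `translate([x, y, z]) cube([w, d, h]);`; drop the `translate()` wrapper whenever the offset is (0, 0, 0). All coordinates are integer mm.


cube([78, 78, 1708]);
translate([2449, 0, 0]) cube([78, 78, 1708]);
translate([78, 0, 217]) cube([2371, 78, 70]);
translate([78, 0, 1367]) cube([2371, 78, 70]);
translate([273, 78, 112]) cube([76, 16, 1653]);
translate([544, 78, 112]) cube([76, 16, 1653]);
translate([815, 78, 112]) cube([76, 16, 1653]);
translate([1086, 78, 112]) cube([76, 16, 1653]);
translate([1357, 78, 112]) cube([76, 16, 1653]);
translate([1628, 78, 112]) cube([76, 16, 1653]);
translate([1899, 78, 112]) cube([76, 16, 1653]);
translate([2170, 78, 112]) cube([76, 16, 1653]);


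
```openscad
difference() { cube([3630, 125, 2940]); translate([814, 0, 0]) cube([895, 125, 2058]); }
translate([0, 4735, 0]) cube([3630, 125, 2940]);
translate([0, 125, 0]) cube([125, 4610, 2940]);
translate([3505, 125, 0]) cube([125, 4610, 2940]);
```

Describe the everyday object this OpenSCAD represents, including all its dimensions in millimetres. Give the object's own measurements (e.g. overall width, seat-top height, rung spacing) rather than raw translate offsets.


A single room: four walls, each 2940 mm tall and 125 mm thick, enclosing an outside footprint 3630×4860 mm (x × y), no floor or roof. The front and back walls (−y and +y sides) run the full x-width; the side walls fit between their inner faces. A door opening 895 mm wide and 2058 mm tall is cut through the front wall from the floor up, its −x edge 814 mm from the wall's −x end.


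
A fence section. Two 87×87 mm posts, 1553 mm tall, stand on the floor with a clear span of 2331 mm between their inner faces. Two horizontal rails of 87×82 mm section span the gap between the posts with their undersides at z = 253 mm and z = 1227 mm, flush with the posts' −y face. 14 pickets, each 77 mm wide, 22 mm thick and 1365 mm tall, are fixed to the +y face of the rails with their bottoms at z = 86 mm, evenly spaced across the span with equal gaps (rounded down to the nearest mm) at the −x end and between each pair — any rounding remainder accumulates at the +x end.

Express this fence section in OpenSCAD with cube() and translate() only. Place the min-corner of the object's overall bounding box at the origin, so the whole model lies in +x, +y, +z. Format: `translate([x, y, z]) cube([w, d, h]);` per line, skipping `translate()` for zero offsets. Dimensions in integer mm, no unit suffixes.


cube([87, 87, 1553]);
translate([2418, 0, 0]) cube([87, 87, 1553]);
translate([87, 0, 253]) cube([2331, 87, 82]);
translate([87, 0, 1227]) cube([2331, 87, 82]);
translate([170, 87, 86]) cube([77, 22, 1365]);
translate([330, 87, 86]) cube([77, 22, 1365]);
translate([490, 87, 86]) cube([77, 22, 1365]);
translate([650, 87, 86]) cube([77, 22, 1365]);
translate([810, 87, 86]) cube([77, 22, 1365]);
translate([970, 87, 86]) cube([77, 22, 1365]);
translate([1130, 87, 86]) cube([77, 22, 1365]);
translate([1290, 87, 86]) cube([77, 22, 1365]);
translate([1450, 87, 86]) cube([77, 22, 1365]);
translate([1610, 87, 86]) cube([77, 22, 1365]);
translate([1770, 87, 86]) cube([77, 22, 1365]);
translate([1930, 87, 86]) cube([77, 22, 1365]);
translate([2090, 87, 86]) cube([77, 22, 1365]);
translate([2250, 87, 86]) cube([77, 22, 1365]);


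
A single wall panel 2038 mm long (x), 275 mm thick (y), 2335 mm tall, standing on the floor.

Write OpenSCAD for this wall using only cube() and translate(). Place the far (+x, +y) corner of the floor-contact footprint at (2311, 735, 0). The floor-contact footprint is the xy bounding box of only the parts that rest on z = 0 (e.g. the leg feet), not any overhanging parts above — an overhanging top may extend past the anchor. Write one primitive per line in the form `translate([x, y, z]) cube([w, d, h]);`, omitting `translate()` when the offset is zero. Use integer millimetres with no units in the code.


translate([273, 460, 0]) cube([2038, 275, 2335]);


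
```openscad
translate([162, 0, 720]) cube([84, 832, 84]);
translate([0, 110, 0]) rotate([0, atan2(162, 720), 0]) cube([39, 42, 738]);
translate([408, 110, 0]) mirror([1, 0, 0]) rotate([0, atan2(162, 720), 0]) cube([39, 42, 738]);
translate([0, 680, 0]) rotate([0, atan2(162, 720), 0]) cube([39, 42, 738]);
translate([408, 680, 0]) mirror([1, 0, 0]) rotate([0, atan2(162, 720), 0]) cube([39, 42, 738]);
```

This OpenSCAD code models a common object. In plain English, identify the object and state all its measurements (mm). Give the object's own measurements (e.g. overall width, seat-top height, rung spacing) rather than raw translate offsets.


A sawhorse. A 84×832×84 mm beam (x, y, z) sits on two A-frame leg pairs. Each pair is two raked legs of 39×42 mm section (42 mm along y) splaying symmetrically in x. Each leg rises 720 mm vertically over 162 mm of horizontal reach and is 738 mm long along its own axis. Every leg's outer bottom edge rests on the floor and its outer top edge meets a bottom edge of the beam — the left legs (tilting toward +x) meet the beam's −x bottom edge, the right legs (their mirror images, tilting toward −x) meet its +x bottom edge — so the leg tops tuck under the beam, the beam's underside is 720 mm above the floor, and the feet are 408 mm apart outside-to-outside with the beam centred between them. The two leg pairs are set in 110 mm from either end of the beam.


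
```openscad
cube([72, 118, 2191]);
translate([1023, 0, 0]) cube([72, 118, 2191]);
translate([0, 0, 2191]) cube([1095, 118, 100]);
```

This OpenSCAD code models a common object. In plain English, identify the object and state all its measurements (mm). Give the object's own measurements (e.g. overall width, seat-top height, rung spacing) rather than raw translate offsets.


A door frame. The clear opening is 951 mm wide and 2191 mm high. Two 72 mm wide jambs, 118 mm deep, stand either side of the opening from the floor to the top of the opening. A 100 mm thick head sits across the top of both jambs, spanning the full outside width of the frame.


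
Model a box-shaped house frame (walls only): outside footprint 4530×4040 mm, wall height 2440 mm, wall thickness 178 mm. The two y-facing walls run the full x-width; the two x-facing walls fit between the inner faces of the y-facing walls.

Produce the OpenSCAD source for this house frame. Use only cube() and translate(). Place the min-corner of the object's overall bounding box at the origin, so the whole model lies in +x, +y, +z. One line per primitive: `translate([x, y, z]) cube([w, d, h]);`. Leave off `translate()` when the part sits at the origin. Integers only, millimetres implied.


cube([4530, 178, 2440]);
translate([0, 3862, 0]) cube([4530, 178, 2440]);
translate([0, 178, 0]) cube([178, 3684, 2440]);
translate([4352, 178, 0]) cube([178, 3684, 2440]);


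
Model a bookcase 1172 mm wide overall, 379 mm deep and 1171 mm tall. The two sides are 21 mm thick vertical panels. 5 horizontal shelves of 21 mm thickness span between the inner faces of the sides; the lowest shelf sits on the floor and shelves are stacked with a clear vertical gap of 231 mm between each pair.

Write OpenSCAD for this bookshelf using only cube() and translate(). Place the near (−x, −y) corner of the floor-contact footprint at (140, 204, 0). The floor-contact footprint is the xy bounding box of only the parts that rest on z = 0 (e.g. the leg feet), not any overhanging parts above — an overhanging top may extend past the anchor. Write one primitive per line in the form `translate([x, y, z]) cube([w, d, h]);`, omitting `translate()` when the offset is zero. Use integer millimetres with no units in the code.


translate([140, 204, 0]) cube([21, 379, 1171]);
translate([1291, 204, 0]) cube([21, 379, 1171]);
translate([161, 204, 0]) cube([1130, 379, 21]);
translate([161, 204, 252]) cube([1130, 379, 21]);
translate([161, 204, 504]) cube([1130, 379, 21]);
translate([161, 204, 756]) cube([1130, 379, 21]);
translate([161, 204, 1008]) cube([1130, 379, 21]);


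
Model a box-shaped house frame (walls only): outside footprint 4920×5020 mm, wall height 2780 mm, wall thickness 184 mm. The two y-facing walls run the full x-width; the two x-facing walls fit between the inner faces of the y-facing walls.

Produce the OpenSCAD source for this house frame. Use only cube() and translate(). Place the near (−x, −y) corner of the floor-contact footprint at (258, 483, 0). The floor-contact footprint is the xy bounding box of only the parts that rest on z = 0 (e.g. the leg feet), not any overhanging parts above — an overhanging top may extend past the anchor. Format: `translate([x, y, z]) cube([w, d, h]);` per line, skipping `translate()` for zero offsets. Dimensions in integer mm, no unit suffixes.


translate([258, 483, 0]) cube([4920, 184, 2780]);
translate([258, 5319, 0]) cube([4920, 184, 2780]);
translate([258, 667, 0]) cube([184, 4652, 2780]);
translate([4994, 667, 0]) cube([184, 4652, 2780]);


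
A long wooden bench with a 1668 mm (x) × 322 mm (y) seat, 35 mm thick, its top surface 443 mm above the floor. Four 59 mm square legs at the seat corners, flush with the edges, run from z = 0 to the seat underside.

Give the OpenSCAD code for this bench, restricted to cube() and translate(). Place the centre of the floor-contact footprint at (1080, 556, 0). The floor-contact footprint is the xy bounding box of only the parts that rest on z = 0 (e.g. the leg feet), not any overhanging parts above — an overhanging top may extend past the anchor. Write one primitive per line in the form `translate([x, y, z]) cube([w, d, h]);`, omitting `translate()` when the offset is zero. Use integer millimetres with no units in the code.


translate([246, 395, 408]) cube([1668, 322, 35]);
translate([246, 395, 0]) cube([59, 59, 408]);
translate([246, 658, 0]) cube([59, 59, 408]);
translate([1855, 395, 0]) cube([59, 59, 408]);
translate([1855, 658, 0]) cube([59, 59, 408]);


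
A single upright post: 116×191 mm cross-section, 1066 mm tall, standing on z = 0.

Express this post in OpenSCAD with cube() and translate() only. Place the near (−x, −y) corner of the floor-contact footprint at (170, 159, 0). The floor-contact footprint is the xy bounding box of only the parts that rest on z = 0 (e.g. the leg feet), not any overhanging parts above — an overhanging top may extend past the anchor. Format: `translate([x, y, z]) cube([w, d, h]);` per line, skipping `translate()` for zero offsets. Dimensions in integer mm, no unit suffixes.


translate([170, 159, 0]) cube([116, 191, 1066]);


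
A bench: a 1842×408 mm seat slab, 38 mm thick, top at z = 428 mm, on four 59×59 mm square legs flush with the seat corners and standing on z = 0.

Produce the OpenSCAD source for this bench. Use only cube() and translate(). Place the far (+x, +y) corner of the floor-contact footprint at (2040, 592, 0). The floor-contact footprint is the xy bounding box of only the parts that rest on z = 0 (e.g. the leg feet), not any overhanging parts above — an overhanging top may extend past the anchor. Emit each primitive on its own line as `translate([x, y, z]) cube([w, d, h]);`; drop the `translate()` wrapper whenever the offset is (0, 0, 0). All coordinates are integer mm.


// leg_h = 428 − 38 = 390
translate([198, 184, 390]) cube([1842, 408, 38]);
translate([198, 184, 0]) cube([59, 59, 390]);
translate([198, 533, 0]) cube([59, 59, 390]);
translate([1981, 184, 0]) cube([59, 59, 390]);
translate([1981, 533, 0]) cube([59, 59, 390]);


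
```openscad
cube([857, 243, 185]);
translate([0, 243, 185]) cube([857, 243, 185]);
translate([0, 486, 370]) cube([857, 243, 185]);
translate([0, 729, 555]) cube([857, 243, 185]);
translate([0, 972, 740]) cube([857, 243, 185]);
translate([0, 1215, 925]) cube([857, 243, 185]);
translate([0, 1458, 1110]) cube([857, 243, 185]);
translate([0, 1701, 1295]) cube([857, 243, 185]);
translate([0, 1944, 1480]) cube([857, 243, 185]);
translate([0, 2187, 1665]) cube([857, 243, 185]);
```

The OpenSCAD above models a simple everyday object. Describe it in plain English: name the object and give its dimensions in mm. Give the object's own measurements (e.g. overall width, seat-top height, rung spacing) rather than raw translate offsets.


A straight staircase of 10 solid steps. Each step is 857 mm wide (x), 243 mm deep (y, the going) and 185 mm tall (the rise). The first step rests on the floor; each subsequent step sits one going further in +y and one rise higher in +z, directly behind and above the previous step with no overlap.


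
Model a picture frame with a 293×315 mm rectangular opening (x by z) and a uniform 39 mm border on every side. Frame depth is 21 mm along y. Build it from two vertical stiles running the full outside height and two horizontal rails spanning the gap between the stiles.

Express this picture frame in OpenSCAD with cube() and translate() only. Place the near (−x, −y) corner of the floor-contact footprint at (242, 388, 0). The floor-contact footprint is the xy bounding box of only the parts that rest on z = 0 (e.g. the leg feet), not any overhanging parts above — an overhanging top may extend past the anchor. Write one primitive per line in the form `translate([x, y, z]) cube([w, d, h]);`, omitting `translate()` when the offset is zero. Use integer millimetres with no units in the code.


translate([242, 388, 0]) cube([39, 21, 393]);
translate([574, 388, 0]) cube([39, 21, 393]);
translate([281, 388, 0]) cube([293, 21, 39]);
translate([281, 388, 354]) cube([293, 21, 39]);


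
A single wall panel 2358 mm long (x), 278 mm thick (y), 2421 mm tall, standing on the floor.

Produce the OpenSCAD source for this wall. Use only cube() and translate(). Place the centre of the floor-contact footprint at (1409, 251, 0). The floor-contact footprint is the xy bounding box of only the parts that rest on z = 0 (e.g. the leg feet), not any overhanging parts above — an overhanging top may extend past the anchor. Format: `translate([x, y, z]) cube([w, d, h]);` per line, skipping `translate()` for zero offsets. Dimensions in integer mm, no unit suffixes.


translate([230, 112, 0]) cube([2358, 278, 2421]);


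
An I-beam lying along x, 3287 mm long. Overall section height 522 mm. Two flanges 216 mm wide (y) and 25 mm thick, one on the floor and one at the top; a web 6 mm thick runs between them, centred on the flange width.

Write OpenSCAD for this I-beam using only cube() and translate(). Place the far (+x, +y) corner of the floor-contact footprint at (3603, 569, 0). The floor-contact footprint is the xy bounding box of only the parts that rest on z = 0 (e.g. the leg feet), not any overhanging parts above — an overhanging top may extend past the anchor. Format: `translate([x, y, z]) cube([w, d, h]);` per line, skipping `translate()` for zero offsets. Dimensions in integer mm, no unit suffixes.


translate([316, 353, 0]) cube([3287, 216, 25]);
translate([316, 458, 25]) cube([3287, 6, 472]);
translate([316, 353, 497]) cube([3287, 216, 25]);


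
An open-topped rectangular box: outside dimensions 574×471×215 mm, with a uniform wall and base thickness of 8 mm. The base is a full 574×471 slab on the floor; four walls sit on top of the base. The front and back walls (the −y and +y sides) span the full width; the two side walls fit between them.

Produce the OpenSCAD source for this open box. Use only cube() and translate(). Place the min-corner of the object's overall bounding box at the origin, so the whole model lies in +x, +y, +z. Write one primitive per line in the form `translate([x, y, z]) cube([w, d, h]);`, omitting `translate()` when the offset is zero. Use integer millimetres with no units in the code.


cube([574, 471, 8]);
translate([0, 0, 8]) cube([574, 8, 207]);
translate([0, 463, 8]) cube([574, 8, 207]);
translate([0, 8, 8]) cube([8, 455, 207]);
translate([566, 8, 8]) cube([8, 455, 207]);


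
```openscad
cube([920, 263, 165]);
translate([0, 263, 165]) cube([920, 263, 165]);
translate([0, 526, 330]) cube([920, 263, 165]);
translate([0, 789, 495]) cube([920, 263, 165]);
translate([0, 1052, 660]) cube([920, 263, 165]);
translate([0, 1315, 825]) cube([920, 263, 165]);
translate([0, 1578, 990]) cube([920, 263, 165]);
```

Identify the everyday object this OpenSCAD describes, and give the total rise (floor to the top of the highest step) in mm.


A staircase. The total rise is 1155 mm.

7 identical blocks, each offset up and back from the previous — a staircase. Each step is 165 mm tall and there are 7 of them, so the total rise is 7 × 165 = 1155 mm.


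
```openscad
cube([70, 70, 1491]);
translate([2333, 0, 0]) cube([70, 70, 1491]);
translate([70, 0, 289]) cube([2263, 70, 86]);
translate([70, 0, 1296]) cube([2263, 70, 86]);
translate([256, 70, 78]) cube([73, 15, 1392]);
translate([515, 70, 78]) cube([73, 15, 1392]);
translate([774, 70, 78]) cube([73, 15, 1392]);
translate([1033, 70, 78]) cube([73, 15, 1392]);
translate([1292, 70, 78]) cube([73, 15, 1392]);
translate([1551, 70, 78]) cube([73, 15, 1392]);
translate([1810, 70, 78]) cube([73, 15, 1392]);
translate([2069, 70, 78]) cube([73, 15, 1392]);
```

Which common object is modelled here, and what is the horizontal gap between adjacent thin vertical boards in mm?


A fence section. The picket gap is 186 mm.

Two posts, two rails, 8 pickets — a fence section. Span 2263 mm holds 8 pickets of 73 mm with 9 equal gaps: ⌊(2263 − 8·73) / 9⌋ = 186 mm.


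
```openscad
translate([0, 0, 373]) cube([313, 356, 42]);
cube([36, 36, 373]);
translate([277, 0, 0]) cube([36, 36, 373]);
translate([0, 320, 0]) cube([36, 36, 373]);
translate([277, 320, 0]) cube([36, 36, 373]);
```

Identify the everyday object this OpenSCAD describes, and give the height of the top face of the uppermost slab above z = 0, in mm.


A stool. The seat height is 415 mm.

A 313×356×42 slab at z = 373 on four corner posts — a stool. The seat top is 373 + 42 = 415 mm.


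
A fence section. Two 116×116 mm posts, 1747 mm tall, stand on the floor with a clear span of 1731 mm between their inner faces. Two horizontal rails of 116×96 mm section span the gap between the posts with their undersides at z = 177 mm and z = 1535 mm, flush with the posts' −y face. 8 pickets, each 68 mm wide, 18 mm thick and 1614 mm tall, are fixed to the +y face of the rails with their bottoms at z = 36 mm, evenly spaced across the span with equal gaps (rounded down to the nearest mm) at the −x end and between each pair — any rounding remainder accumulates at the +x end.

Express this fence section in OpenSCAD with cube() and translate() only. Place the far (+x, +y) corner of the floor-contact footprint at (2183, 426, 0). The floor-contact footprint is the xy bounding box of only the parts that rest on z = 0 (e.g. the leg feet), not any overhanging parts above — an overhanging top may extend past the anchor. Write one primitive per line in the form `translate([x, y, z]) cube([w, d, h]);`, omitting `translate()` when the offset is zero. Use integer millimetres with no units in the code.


translate([220, 310, 0]) cube([116, 116, 1747]);
translate([2067, 310, 0]) cube([116, 116, 1747]);
translate([336, 310, 177]) cube([1731, 116, 96]);
translate([336, 310, 1535]) cube([1731, 116, 96]);
translate([467, 426, 36]) cube([68, 18, 1614]);
translate([666, 426, 36]) cube([68, 18, 1614]);
translate([865, 426, 36]) cube([68, 18, 1614]);
translate([1064, 426, 36]) cube([68, 18, 1614]);
translate([1263, 426, 36]) cube([68, 18, 1614]);
translate([1462, 426, 36]) cube([68, 18, 1614]);
translate([1661, 426, 36]) cube([68, 18, 1614]);
translate([1860, 426, 36]) cube([68, 18, 1614]);


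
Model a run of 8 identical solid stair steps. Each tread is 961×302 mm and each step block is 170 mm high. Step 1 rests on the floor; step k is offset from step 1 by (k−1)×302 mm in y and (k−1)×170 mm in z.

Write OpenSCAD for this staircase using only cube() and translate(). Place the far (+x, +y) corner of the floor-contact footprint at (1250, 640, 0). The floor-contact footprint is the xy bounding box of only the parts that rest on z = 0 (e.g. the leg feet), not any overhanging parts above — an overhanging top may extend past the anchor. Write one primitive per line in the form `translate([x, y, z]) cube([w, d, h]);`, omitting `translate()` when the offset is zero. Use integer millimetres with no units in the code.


translate([289, 338, 0]) cube([961, 302, 170]);
translate([289, 640, 170]) cube([961, 302, 170]);
translate([289, 942, 340]) cube([961, 302, 170]);
translate([289, 1244, 510]) cube([961, 302, 170]);
translate([289, 1546, 680]) cube([961, 302, 170]);
translate([289, 1848, 850]) cube([961, 302, 170]);
translate([289, 2150, 1020]) cube([961, 302, 170]);
translate([289, 2452, 1190]) cube([961, 302, 170]);


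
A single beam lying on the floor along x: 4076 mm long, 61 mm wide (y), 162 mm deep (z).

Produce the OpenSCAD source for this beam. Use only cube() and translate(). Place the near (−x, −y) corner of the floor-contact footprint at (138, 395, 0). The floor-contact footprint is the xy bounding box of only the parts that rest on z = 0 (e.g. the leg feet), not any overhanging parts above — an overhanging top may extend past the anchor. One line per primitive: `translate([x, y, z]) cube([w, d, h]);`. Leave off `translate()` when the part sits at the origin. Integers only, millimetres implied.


translate([138, 395, 0]) cube([4076, 61, 162]);


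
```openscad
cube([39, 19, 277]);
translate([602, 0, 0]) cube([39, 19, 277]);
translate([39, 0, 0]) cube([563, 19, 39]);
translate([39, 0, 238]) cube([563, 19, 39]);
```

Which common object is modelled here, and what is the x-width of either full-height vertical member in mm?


A picture frame. The border width is 39 mm.

Four thin pieces enclosing a rectangular opening — a picture frame. The two full-height stiles are 277 mm tall; the top rail sits at z = 238 and is 39 mm tall, so the border above the opening is 277 − 238 = 39 mm, matching the stile x-width.


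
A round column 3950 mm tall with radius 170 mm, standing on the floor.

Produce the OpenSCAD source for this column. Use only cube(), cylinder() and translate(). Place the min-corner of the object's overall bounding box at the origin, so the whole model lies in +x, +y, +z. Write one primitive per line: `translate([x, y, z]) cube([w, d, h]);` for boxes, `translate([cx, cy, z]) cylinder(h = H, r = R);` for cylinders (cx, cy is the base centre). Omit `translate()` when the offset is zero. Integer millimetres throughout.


translate([170, 170, 0]) cylinder(h = 3950, r = 170);


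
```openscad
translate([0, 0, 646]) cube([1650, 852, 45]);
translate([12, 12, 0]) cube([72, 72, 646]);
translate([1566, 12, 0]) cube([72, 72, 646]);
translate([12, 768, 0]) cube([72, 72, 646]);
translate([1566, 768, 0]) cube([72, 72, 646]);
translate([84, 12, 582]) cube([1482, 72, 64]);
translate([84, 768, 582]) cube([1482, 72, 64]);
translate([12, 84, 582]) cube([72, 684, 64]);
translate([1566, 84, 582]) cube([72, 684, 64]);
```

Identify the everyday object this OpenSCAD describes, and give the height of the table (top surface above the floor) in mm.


A table. The table height is 691 mm.

A 1650×852×45 slab sits at z = 646 on four 72 mm square posts — a table. The top surface is at 646 + 45 = 691 mm.


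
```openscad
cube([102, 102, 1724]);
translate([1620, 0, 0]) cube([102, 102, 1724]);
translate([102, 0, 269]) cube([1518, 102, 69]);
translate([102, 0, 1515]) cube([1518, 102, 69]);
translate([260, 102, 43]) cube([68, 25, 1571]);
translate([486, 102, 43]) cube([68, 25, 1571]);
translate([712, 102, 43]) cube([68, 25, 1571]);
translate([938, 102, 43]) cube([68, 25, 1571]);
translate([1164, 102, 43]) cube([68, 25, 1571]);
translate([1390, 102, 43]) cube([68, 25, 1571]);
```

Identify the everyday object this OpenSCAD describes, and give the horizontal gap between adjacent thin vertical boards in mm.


A fence section. The picket gap is 158 mm.

Two posts, two rails, 6 pickets — a fence section. Span 1518 mm holds 6 pickets of 68 mm with 7 equal gaps: ⌊(1518 − 6·68) / 7⌋ = 158 mm.


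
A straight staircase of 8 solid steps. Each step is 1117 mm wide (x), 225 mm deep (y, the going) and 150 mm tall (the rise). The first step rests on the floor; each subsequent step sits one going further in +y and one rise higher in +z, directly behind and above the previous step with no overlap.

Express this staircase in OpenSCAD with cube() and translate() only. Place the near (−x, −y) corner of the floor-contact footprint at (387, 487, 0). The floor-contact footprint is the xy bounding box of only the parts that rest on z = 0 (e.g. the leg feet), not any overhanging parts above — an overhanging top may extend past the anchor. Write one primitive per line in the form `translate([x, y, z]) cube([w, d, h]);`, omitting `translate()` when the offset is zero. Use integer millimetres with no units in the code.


translate([387, 487, 0]) cube([1117, 225, 150]);
translate([387, 712, 150]) cube([1117, 225, 150]);
translate([387, 937, 300]) cube([1117, 225, 150]);
translate([387, 1162, 450]) cube([1117, 225, 150]);
translate([387, 1387, 600]) cube([1117, 225, 150]);
translate([387, 1612, 750]) cube([1117, 225, 150]);
translate([387, 1837, 900]) cube([1117, 225, 150]);
translate([387, 2062, 1050]) cube([1117, 225, 150]);


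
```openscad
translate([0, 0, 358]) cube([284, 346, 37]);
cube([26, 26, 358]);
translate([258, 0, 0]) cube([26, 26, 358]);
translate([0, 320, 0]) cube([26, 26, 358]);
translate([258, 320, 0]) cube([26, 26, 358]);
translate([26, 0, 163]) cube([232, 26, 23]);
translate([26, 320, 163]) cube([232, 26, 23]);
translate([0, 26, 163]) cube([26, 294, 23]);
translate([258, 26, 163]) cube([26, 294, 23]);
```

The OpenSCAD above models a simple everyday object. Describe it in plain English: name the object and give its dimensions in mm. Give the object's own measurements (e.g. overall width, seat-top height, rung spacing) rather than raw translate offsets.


A four-legged stool. The seat is a 284×346×37 mm slab whose top surface is at z = 395 mm; four square legs, each 26×26 mm in cross-section, run from the floor (z = 0) to the underside of the seat, each flush with a corner of the seat. Four stretchers, 26 mm wide and 23 mm tall, connect adjacent legs with their undersides at z = 163 mm, each running between the inner faces of the legs it joins and aligned with the legs' outer faces on the other axis.


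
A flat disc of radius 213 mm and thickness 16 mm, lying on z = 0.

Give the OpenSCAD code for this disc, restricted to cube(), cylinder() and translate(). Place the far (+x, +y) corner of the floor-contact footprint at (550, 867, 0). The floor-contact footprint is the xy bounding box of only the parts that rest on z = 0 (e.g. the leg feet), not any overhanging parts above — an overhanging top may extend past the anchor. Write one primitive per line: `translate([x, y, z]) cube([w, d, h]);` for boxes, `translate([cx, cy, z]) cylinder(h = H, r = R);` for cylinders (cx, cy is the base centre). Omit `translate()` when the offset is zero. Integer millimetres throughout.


translate([337, 654, 0]) cylinder(h = 16, r = 213);


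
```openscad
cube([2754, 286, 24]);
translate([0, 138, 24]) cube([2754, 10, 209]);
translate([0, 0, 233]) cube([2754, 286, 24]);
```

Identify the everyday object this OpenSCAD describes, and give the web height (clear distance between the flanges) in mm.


An I-beam. The web height is 209 mm.

Two wide flanges with a thin centred web — an I-beam. Overall 257 mm minus two 24 mm flanges gives a web of 257 − 2·24 = 209 mm.


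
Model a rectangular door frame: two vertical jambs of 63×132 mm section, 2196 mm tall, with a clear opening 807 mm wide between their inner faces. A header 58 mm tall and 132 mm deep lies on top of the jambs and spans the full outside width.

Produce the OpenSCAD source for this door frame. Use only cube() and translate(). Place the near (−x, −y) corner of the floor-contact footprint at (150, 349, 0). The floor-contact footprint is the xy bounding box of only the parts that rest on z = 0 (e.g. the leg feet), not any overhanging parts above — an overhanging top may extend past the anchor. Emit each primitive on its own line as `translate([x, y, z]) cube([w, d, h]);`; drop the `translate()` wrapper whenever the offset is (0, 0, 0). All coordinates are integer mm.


translate([150, 349, 0]) cube([63, 132, 2196]);
translate([1020, 349, 0]) cube([63, 132, 2196]);
translate([150, 349, 2196]) cube([933, 132, 58]);


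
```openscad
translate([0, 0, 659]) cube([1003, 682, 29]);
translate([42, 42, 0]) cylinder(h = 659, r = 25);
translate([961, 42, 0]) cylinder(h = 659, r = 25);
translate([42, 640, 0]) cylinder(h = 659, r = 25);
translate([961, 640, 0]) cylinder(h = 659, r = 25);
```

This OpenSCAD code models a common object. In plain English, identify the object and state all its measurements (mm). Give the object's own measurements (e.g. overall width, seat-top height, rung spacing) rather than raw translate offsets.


A rectangular dining table. The top is 1003×682×29 mm with its upper surface at z = 688 mm. It stands on four round legs of 50 mm diameter, each leg's bounding box inset 17 mm from the nearest pair of top edges, running from the floor to the underside of the top.


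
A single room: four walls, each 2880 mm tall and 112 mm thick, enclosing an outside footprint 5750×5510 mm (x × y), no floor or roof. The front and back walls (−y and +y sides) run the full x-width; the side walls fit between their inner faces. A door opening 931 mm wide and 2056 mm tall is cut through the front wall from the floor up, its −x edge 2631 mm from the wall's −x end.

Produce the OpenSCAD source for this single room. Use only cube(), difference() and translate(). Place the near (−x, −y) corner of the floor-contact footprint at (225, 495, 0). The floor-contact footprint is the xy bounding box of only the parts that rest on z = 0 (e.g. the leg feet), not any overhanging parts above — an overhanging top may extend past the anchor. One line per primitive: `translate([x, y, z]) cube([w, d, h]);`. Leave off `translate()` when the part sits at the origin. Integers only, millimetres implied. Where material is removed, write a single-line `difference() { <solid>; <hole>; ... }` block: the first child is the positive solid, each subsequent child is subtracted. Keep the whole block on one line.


difference() { translate([225, 495, 0]) cube([5750, 112, 2880]); translate([2856, 495, 0]) cube([931, 112, 2056]); }
translate([225, 5893, 0]) cube([5750, 112, 2880]);
translate([225, 607, 0]) cube([112, 5286, 2880]);
translate([5863, 607, 0]) cube([112, 5286, 2880]);


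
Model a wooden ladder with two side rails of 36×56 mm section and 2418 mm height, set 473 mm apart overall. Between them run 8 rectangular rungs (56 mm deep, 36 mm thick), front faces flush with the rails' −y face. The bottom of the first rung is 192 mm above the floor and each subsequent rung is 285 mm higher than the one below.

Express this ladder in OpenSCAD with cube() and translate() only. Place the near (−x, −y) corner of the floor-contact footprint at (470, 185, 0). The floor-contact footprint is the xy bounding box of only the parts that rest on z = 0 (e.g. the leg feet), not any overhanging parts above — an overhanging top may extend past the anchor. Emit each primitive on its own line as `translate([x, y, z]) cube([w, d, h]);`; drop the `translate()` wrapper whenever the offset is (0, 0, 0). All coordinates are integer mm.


translate([470, 185, 0]) cube([36, 56, 2418]);
translate([907, 185, 0]) cube([36, 56, 2418]);
translate([506, 185, 192]) cube([401, 56, 36]);
translate([506, 185, 477]) cube([401, 56, 36]);
translate([506, 185, 762]) cube([401, 56, 36]);
translate([506, 185, 1047]) cube([401, 56, 36]);
translate([506, 185, 1332]) cube([401, 56, 36]);
translate([506, 185, 1617]) cube([401, 56, 36]);
translate([506, 185, 1902]) cube([401, 56, 36]);
translate([506, 185, 2187]) cube([401, 56, 36]);


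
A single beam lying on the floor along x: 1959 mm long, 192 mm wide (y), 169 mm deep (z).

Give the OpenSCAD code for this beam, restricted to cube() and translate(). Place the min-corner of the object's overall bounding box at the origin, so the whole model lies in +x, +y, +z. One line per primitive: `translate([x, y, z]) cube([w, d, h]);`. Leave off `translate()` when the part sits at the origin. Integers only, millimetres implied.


cube([1959, 192, 169]);


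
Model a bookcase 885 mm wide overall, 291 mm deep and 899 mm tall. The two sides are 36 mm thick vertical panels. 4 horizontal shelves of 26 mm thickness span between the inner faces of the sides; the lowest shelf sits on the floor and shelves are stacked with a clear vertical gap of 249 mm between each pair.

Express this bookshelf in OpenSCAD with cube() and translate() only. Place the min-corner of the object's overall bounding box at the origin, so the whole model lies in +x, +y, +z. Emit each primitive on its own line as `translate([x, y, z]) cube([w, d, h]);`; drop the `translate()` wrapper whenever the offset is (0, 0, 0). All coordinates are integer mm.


cube([36, 291, 899]);
translate([849, 0, 0]) cube([36, 291, 899]);
translate([36, 0, 0]) cube([813, 291, 26]);
translate([36, 0, 275]) cube([813, 291, 26]);
translate([36, 0, 550]) cube([813, 291, 26]);
translate([36, 0, 825]) cube([813, 291, 26]);


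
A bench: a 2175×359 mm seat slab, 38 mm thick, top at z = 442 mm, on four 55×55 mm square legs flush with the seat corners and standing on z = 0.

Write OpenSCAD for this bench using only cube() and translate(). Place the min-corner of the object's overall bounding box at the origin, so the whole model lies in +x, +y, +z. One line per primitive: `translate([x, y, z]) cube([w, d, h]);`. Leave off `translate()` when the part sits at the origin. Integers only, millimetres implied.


translate([0, 0, 404]) cube([2175, 359, 38]);
cube([55, 55, 404]);
translate([0, 304, 0]) cube([55, 55, 404]);
translate([2120, 0, 0]) cube([55, 55, 404]);
translate([2120, 304, 0]) cube([55, 55, 404]);


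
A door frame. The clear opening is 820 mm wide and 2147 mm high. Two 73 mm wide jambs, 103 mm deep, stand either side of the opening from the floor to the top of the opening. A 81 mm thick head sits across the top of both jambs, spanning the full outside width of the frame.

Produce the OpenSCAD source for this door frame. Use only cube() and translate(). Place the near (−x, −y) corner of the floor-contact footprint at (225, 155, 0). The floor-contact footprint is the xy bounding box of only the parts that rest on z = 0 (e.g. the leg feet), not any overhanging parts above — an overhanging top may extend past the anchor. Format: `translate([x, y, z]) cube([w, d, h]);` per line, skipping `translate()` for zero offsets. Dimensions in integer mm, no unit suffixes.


translate([225, 155, 0]) cube([73, 103, 2147]);
translate([1118, 155, 0]) cube([73, 103, 2147]);
translate([225, 155, 2147]) cube([966, 103, 81]);


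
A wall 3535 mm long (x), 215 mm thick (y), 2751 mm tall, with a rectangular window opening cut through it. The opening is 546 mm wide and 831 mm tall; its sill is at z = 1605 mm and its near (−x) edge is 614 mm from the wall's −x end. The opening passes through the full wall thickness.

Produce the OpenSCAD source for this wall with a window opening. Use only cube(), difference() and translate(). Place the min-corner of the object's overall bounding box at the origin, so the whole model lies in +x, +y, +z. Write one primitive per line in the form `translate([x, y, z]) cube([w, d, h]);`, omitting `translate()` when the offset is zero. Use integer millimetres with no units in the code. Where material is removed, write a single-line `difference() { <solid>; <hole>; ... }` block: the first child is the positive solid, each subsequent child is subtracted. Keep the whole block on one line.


difference() { cube([3535, 215, 2751]); translate([614, 0, 1605]) cube([546, 215, 831]); }


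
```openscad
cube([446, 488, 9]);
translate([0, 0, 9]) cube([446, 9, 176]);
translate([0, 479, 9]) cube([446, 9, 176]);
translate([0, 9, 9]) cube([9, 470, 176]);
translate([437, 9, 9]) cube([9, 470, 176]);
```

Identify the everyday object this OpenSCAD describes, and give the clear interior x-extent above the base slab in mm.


An open box. The internal width is 428 mm.

A 446×488 base slab with four walls standing on it — an open box. The base is 446 mm wide and the walls are 9 mm thick, so the internal width is 446 − 2 × 9 = 428 mm.


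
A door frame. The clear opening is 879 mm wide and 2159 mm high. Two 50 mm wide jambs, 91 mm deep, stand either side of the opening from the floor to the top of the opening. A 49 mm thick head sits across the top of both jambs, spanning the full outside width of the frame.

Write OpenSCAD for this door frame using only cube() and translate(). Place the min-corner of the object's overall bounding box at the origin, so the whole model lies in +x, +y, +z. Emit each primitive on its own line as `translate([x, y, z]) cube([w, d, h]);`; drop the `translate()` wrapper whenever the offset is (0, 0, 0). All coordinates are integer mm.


cube([50, 91, 2159]);
translate([929, 0, 0]) cube([50, 91, 2159]);
translate([0, 0, 2159]) cube([979, 91, 49]);


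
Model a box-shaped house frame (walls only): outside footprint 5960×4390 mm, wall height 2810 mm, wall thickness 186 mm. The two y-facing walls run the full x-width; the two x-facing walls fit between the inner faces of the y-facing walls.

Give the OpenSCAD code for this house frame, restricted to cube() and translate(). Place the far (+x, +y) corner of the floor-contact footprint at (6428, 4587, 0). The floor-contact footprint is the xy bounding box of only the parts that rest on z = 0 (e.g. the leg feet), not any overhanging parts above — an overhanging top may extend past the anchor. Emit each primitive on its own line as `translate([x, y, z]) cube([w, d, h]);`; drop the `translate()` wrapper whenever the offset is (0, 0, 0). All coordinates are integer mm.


translate([468, 197, 0]) cube([5960, 186, 2810]);
translate([468, 4401, 0]) cube([5960, 186, 2810]);
translate([468, 383, 0]) cube([186, 4018, 2810]);
translate([6242, 383, 0]) cube([186, 4018, 2810]);


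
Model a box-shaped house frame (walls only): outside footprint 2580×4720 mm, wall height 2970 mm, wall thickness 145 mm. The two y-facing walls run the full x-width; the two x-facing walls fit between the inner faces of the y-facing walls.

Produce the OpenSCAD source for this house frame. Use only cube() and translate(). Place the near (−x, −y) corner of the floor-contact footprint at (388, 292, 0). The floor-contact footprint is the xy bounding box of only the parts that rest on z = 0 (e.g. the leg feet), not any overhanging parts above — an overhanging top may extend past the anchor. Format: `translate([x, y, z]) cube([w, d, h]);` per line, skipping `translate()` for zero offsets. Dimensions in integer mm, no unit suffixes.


translate([388, 292, 0]) cube([2580, 145, 2970]);
translate([388, 4867, 0]) cube([2580, 145, 2970]);
translate([388, 437, 0]) cube([145, 4430, 2970]);
translate([2823, 437, 0]) cube([145, 4430, 2970]);


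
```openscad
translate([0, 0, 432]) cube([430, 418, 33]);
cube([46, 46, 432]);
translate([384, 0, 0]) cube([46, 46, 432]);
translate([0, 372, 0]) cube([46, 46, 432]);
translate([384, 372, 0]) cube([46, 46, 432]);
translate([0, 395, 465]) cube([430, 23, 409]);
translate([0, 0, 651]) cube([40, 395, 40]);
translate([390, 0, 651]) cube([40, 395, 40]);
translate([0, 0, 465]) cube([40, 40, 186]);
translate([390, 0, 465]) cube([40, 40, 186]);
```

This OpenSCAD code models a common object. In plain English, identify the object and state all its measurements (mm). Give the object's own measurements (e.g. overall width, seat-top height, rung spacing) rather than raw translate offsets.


A chair. The seat is a 430×418×33 mm slab with its top at z = 465 mm, on four 46×46 mm corner legs (flush with the seat edges, standing on z = 0). A flat backrest 23 mm thick, 409 mm tall, spans the full seat width and rises from the seat top along its +y edge, rear face flush with the rear of the seat. Two armrests of 40×40 mm section run along each side from the seat's front edge to the front of the backrest, top faces 226 mm above the seat top and outer faces flush with the seat's x-edges; a 40×40 mm post under the front of each armrest stands on the seat at the front corner.
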